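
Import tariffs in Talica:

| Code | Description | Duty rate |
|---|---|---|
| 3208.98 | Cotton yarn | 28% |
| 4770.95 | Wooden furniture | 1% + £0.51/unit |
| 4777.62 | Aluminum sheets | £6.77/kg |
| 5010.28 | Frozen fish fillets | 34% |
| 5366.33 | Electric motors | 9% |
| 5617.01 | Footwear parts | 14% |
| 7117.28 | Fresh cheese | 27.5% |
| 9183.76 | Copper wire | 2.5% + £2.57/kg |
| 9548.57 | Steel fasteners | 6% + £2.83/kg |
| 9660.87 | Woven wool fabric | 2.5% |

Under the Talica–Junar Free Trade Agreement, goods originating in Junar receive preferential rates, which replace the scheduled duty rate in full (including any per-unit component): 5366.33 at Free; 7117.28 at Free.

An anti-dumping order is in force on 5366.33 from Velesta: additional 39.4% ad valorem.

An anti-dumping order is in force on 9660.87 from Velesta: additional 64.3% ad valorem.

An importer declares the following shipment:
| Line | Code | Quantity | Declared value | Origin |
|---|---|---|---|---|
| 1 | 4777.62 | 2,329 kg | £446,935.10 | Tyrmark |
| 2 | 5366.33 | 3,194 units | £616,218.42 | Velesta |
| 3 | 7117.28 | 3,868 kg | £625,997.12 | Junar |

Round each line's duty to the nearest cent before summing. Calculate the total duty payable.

£314,017.05

Line 1 (4777.62, Tyrmark, 2,329 kg, £446,935.10):
Base rate for 4777.62 is £6.77/kg.
Duty = 2,329 × £6.77 = £15,767.33.
Line 2 (5366.33, Velesta, 3,194 units, £616,218.42):
Base rate for 5366.33 is 9%.
5366.33 has an FTA preferential rate, but origin Velesta is not Junar; base rate stands.
Additional duty on 5366.33 from Velesta: +39.4%. Applied ad valorem rate: 9% + 39.4% = 48.4%.
Duty = £616,218.42 × 48.4% = £298,249.72.
Line 3 (7117.28, Junar, 3,868 kg, £625,997.12):
Base rate for 7117.28 is 27.5%.
Origin Junar qualifies under the Talica–Junar agreement and 7117.28 is covered: preferential rate Free applies instead.
Duty = £625,997.12 × 0% = £0.00.
Total = £15,767.33 + £298,249.72 + £0.00 = £314,017.05.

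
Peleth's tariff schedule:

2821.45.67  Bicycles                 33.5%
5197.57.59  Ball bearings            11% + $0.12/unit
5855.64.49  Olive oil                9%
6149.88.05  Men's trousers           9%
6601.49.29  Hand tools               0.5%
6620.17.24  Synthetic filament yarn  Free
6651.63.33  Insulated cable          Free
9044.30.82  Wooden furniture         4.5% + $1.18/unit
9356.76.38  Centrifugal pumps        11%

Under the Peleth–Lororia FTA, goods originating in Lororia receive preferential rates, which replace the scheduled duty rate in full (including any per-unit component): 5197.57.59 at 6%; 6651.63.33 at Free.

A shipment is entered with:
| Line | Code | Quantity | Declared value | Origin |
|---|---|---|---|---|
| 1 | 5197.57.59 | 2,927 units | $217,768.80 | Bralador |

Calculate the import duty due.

$24,305.81

Line 1 (5197.57.59, Bralador, 2,927 units, $217,768.80):
Base rate for 5197.57.59 is 11% + $0.12/unit.
5197.57.59 has an FTA preferential rate, but origin Bralador is not Lororia; base rate stands.
Duty = $217,768.80 × 11% + 2,927 × $0.12 = $24,305.81.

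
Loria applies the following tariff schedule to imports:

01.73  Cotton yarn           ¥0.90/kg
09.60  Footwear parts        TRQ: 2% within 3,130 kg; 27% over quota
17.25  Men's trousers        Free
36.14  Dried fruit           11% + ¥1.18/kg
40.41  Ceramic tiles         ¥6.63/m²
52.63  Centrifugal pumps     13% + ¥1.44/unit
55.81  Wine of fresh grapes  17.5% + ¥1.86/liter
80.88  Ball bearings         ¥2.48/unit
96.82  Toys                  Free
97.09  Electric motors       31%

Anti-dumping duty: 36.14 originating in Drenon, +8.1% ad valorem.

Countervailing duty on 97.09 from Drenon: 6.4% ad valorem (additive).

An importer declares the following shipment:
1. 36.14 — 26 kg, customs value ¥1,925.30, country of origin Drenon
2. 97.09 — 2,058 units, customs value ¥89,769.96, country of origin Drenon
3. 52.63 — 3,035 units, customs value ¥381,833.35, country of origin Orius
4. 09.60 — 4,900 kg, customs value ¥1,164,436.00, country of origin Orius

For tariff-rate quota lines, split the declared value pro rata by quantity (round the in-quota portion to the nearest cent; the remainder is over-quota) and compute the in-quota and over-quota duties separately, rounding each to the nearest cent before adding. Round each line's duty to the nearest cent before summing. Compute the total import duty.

Line 1 (36.14, Drenon, 26 kg, ¥1,925.30):
Base rate for 36.14 is 11% + ¥1.18/kg.
Additional duty on 36.14 from Drenon: +8.1%. Applied ad valorem rate: 11% + 8.1% = 19.1%.
Duty = ¥1,925.30 × 19.1% + 26 × ¥1.18 = ¥398.41.
Line 2 (97.09, Drenon, 2,058 units, ¥89,769.96):
Base rate for 97.09 is 31%.
Additional duty on 97.09 from Drenon: +6.4%. Applied ad valorem rate: 31% + 6.4% = 37.4%.
Duty = ¥89,769.96 × 37.4% = ¥33,573.97.
Line 3 (52.63, Orius, 3,035 units, ¥381,833.35):
Base rate for 52.63 is 13% + ¥1.44/unit.
Duty = ¥381,833.35 × 13% + 3,035 × ¥1.44 = ¥54,008.74.
Line 4 (09.60, Orius, 4,900 kg, ¥1,164,436.00):
Code 09.60 is under a tariff-rate quota (threshold 3,130 kg). In-quota: 3,130 kg at 2%; over-quota: 1,770 kg at 27%.
Pro-rata value split: in-quota = ¥1,164,436.00 × 3,130/4,900 = ¥743,813.20; over-quota = ¥1,164,436.00 − ¥743,813.20 = ¥420,622.80.
In-quota duty = ¥743,813.20 × 2% = ¥14,876.26. Over-quota duty = ¥420,622.80 × 27% = ¥113,568.16.
Line duty = ¥14,876.26 + ¥113,568.16 = ¥128,444.42.
Total = ¥398.41 + ¥33,573.97 + ¥54,008.74 + ¥128,444.42 = ¥216,425.54.

¥216,425.54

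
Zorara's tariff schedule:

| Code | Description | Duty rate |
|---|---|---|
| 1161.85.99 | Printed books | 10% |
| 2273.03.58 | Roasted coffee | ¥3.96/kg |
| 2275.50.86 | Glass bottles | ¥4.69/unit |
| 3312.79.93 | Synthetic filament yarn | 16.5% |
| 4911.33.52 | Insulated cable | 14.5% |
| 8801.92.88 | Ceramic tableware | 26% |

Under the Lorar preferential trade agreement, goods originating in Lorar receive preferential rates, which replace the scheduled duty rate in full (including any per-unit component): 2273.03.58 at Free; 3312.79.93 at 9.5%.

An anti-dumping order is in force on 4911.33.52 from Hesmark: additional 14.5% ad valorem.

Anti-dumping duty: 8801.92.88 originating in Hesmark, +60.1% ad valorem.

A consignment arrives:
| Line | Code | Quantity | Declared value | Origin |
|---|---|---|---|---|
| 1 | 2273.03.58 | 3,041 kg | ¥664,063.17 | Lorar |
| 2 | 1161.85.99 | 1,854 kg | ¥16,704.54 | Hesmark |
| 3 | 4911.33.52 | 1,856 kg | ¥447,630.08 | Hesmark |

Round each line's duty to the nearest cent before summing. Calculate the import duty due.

¥131,483.17

Line 1 (2273.03.58, Lorar, 3,041 kg, ¥664,063.17):
Base rate for 2273.03.58 is ¥3.96/kg.
Origin Lorar qualifies under the Zorara–Lorar agreement and 2273.03.58 is covered: preferential rate Free applies instead.
Duty = ¥664,063.17 × 0% = ¥0.00.
Line 2 (1161.85.99, Hesmark, 1,854 kg, ¥16,704.54):
Base rate for 1161.85.99 is 10%.
Duty = ¥16,704.54 × 10% = ¥1,670.45.
Line 3 (4911.33.52, Hesmark, 1,856 kg, ¥447,630.08):
Base rate for 4911.33.52 is 14.5%.
Additional duty on 4911.33.52 from Hesmark: +14.5%. Applied ad valorem rate: 14.5% + 14.5% = 29%.
Duty = ¥447,630.08 × 29% = ¥129,812.72.
Total = ¥0.00 + ¥1,670.45 + ¥129,812.72 = ¥131,483.17.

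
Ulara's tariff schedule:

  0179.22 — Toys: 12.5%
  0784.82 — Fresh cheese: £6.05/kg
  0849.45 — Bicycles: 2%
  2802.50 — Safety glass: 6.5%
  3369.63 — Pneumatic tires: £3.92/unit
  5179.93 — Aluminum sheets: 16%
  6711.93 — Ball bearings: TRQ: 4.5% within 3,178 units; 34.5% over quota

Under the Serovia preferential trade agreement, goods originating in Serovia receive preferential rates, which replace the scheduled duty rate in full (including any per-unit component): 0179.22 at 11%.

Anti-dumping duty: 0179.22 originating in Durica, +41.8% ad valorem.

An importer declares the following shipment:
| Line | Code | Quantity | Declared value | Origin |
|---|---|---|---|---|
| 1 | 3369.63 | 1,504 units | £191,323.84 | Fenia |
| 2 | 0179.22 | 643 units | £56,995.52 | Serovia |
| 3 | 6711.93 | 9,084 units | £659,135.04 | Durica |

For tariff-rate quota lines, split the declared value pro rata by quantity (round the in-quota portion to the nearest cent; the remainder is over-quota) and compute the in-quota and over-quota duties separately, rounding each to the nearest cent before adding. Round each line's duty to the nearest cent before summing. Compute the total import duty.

£170,388.08

Line 1 (3369.63, Fenia, 1,504 units, £191,323.84):
Base rate for 3369.63 is £3.92/unit.
Duty = 1,504 × £3.92 = £5,895.68.
Line 2 (0179.22, Serovia, 643 units, £56,995.52):
Base rate for 0179.22 is 12.5%.
Origin Serovia qualifies under the Ulara–Serovia agreement and 0179.22 is covered: preferential rate 11% applies instead.
The additional-duty order on 0179.22 targets Durica, not Serovia; it does not apply.
Duty = £56,995.52 × 11% = £6,269.51.
Line 3 (6711.93, Durica, 9,084 units, £659,135.04):
Code 6711.93 is under a tariff-rate quota (threshold 3,178 units). In-quota: 3,178 units at 4.5%; over-quota: 5,906 units at 34.5%.
Pro-rata value split: in-quota = £659,135.04 × 3,178/9,084 = £230,595.68; over-quota = £659,135.04 − £230,595.68 = £428,539.36.
In-quota duty = £230,595.68 × 4.5% = £10,376.81. Over-quota duty = £428,539.36 × 34.5% = £147,846.08.
Line duty = £10,376.81 + £147,846.08 = £158,222.89.
Total = £5,895.68 + £6,269.51 + £158,222.89 = £170,388.08.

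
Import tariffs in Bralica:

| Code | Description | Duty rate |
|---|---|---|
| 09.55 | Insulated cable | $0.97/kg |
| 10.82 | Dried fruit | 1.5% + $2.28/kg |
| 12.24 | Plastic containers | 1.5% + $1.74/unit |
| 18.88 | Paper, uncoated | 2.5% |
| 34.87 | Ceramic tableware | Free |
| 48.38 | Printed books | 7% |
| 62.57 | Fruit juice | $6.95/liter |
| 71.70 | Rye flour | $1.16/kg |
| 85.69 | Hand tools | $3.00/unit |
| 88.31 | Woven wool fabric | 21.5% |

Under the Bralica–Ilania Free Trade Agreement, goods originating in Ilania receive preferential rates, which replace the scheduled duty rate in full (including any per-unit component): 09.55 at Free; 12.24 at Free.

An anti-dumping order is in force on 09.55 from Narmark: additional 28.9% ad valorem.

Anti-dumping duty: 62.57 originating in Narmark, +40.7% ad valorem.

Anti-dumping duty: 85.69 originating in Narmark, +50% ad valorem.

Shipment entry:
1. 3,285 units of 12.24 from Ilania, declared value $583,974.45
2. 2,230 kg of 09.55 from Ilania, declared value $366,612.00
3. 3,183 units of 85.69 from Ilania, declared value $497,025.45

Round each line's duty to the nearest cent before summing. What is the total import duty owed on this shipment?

$9,549.00

Line 1 (12.24, Ilania, 3,285 units, $583,974.45):
Base rate for 12.24 is 1.5% + $1.74/unit.
Origin Ilania qualifies under the Bralica–Ilania agreement and 12.24 is covered: preferential rate Free applies instead.
Duty = $583,974.45 × 0% = $0.00.
Line 2 (09.55, Ilania, 2,230 kg, $366,612.00):
Base rate for 09.55 is $0.97/kg.
Origin Ilania qualifies under the Bralica–Ilania agreement and 09.55 is covered: preferential rate Free applies instead.
The additional-duty order on 09.55 targets Narmark, not Ilania; it does not apply.
Duty = $366,612.00 × 0% = $0.00.
Line 3 (85.69, Ilania, 3,183 units, $497,025.45):
Base rate for 85.69 is $3.00/unit.
Origin Ilania is the FTA partner but 85.69 is not on the preference list; base rate stands.
The additional-duty order on 85.69 targets Narmark, not Ilania; it does not apply.
Duty = 3,183 × $3.00 = $9,549.00.
Total = $0.00 + $0.00 + $9,549.00 = $9,549.00.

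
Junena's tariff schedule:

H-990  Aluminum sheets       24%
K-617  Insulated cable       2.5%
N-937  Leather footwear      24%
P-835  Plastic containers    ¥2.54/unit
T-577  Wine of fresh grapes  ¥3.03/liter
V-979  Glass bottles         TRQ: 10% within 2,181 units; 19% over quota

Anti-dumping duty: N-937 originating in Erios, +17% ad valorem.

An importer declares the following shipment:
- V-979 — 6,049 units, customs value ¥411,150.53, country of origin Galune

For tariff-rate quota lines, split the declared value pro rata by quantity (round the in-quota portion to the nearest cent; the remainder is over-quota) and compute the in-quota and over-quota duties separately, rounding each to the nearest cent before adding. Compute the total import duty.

Line 1 (V-979, Galune, 6,049 units, ¥411,150.53):
Code V-979 is under a tariff-rate quota (threshold 2,181 units). In-quota: 2,181 units at 10%; over-quota: 3,868 units at 19%.
Pro-rata value split: in-quota = ¥411,150.53 × 2,181/6,049 = ¥148,242.57; over-quota = ¥411,150.53 − ¥148,242.57 = ¥262,907.96.
In-quota duty = ¥148,242.57 × 10% = ¥14,824.26. Over-quota duty = ¥262,907.96 × 19% = ¥49,952.51.
Line duty = ¥14,824.26 + ¥49,952.51 = ¥64,776.77.

¥64,776.77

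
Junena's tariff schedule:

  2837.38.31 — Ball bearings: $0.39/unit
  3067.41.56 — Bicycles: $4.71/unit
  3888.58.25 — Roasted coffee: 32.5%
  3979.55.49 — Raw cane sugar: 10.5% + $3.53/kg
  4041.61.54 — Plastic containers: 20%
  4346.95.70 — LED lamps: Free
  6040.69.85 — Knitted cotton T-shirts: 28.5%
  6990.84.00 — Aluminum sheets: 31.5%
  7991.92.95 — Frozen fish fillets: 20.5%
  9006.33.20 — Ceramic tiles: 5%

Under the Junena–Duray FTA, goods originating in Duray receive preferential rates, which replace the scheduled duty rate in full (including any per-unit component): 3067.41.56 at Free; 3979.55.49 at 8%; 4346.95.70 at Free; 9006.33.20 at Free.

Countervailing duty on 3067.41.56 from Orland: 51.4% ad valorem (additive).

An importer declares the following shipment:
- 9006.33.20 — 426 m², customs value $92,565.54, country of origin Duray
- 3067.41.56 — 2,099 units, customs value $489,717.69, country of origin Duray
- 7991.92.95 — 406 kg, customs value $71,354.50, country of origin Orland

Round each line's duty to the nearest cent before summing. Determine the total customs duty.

Line 1 (9006.33.20, Duray, 426 m², $92,565.54):
Base rate for 9006.33.20 is 5%.
Origin Duray qualifies under the Junena–Duray agreement and 9006.33.20 is covered: preferential rate Free applies instead.
Duty = $92,565.54 × 0% = $0.00.
Line 2 (3067.41.56, Duray, 2,099 units, $489,717.69):
Base rate for 3067.41.56 is $4.71/unit.
Origin Duray qualifies under the Junena–Duray agreement and 3067.41.56 is covered: preferential rate Free applies instead.
The additional-duty order on 3067.41.56 targets Orland, not Duray; it does not apply.
Duty = $489,717.69 × 0% = $0.00.
Line 3 (7991.92.95, Orland, 406 kg, $71,354.50):
Base rate for 7991.92.95 is 20.5%.
Duty = $71,354.50 × 20.5% = $14,627.67.
Total = $0.00 + $0.00 + $14,627.67 = $14,627.67.

$14,627.67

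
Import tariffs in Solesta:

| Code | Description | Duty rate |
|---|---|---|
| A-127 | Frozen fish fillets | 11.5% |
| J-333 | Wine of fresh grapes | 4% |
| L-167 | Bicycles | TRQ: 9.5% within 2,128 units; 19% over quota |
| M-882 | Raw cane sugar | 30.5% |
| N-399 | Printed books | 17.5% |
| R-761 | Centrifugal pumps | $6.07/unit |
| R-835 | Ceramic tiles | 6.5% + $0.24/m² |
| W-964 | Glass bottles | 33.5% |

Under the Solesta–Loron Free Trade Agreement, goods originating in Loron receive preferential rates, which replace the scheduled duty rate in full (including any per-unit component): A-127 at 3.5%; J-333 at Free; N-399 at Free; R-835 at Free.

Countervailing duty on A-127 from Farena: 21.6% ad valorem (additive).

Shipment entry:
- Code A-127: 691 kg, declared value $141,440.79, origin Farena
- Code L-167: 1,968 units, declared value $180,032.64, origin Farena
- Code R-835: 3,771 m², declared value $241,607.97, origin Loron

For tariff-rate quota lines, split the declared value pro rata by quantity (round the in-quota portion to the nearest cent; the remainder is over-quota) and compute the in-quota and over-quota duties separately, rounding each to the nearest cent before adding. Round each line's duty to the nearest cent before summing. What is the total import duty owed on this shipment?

$63,920.00

Line 1 (A-127, Farena, 691 kg, $141,440.79):
Base rate for A-127 is 11.5%.
A-127 has an FTA preferential rate, but origin Farena is not Loron; base rate stands.
Additional duty on A-127 from Farena: +21.6%. Applied ad valorem rate: 11.5% + 21.6% = 33.1%.
Duty = $141,440.79 × 33.1% = $46,816.90.
Line 2 (L-167, Farena, 1,968 units, $180,032.64):
Code L-167 is under a tariff-rate quota (threshold 2,128 units). Quantity 1,968 units is within the quota, so the in-quota rate 9.5% applies to the full value.
Duty = $180,032.64 × 9.5% = $17,103.10.
Line 3 (R-835, Loron, 3,771 m², $241,607.97):
Base rate for R-835 is 6.5% + $0.24/m².
Origin Loron qualifies under the Solesta–Loron agreement and R-835 is covered: preferential rate Free applies instead.
Duty = $241,607.97 × 0% = $0.00.
Total = $46,816.90 + $17,103.10 + $0.00 = $63,920.00.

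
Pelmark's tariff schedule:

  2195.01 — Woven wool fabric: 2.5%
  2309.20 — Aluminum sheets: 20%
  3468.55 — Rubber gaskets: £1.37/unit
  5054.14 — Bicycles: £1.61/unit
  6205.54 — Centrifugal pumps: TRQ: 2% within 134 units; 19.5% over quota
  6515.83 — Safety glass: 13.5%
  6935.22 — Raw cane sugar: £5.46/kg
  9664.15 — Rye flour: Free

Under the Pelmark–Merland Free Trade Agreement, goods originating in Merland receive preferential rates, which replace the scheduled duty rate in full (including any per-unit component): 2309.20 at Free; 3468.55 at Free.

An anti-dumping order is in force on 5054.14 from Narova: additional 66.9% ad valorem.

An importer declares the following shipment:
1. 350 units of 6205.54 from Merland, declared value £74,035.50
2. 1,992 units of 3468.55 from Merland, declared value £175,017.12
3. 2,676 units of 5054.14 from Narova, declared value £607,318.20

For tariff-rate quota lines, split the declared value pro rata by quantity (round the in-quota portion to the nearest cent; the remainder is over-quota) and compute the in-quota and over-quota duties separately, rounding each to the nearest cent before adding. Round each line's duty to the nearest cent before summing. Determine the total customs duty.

Line 1 (6205.54, Merland, 350 units, £74,035.50):
Code 6205.54 is under a tariff-rate quota (threshold 134 units). In-quota: 134 units at 2%; over-quota: 216 units at 19.5%.
Pro-rata value split: in-quota = £74,035.50 × 134/350 = £28,345.02; over-quota = £74,035.50 − £28,345.02 = £45,690.48.
In-quota duty = £28,345.02 × 2% = £566.90. Over-quota duty = £45,690.48 × 19.5% = £8,909.64.
Line duty = £566.90 + £8,909.64 = £9,476.54.
Line 2 (3468.55, Merland, 1,992 units, £175,017.12):
Base rate for 3468.55 is £1.37/unit.
Origin Merland qualifies under the Pelmark–Merland agreement and 3468.55 is covered: preferential rate Free applies instead.
Duty = £175,017.12 × 0% = £0.00.
Line 3 (5054.14, Narova, 2,676 units, £607,318.20):
Base rate for 5054.14 is £1.61/unit.
Additional duty on 5054.14 from Narova: +66.9% ad valorem. Applied ad valorem rate = 66.9%.
Duty = £607,318.20 × 66.9% + 2,676 × £1.61 = £410,604.24.
Total = £9,476.54 + £0.00 + £410,604.24 = £420,080.78.

£420,080.78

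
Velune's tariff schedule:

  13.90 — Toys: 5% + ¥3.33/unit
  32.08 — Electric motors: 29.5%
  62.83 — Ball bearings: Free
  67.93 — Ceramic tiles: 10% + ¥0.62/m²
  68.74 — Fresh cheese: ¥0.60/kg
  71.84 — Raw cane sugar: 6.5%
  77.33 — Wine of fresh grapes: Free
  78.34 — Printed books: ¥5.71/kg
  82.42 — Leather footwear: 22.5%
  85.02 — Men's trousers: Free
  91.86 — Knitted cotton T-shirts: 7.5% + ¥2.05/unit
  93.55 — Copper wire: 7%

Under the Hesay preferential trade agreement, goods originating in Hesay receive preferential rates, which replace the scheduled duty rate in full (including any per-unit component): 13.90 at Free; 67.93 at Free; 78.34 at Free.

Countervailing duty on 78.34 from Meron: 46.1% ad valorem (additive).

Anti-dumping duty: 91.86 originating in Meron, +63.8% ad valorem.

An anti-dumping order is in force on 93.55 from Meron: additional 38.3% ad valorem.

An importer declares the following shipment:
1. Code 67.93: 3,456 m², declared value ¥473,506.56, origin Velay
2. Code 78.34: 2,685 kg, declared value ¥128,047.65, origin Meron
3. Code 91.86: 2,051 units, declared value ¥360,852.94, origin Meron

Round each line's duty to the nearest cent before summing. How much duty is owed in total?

Line 1 (67.93, Velay, 3,456 m², ¥473,506.56):
Base rate for 67.93 is 10% + ¥0.62/m².
67.93 has an FTA preferential rate, but origin Velay is not Hesay; base rate stands.
Duty = ¥473,506.56 × 10% + 3,456 × ¥0.62 = ¥49,493.38.
Line 2 (78.34, Meron, 2,685 kg, ¥128,047.65):
Base rate for 78.34 is ¥5.71/kg.
78.34 has an FTA preferential rate, but origin Meron is not Hesay; base rate stands.
Additional duty on 78.34 from Meron: +46.1% ad valorem. Applied ad valorem rate = 46.1%.
Duty = ¥128,047.65 × 46.1% + 2,685 × ¥5.71 = ¥74,361.32.
Line 3 (91.86, Meron, 2,051 units, ¥360,852.94):
Base rate for 91.86 is 7.5% + ¥2.05/unit.
Additional duty on 91.86 from Meron: +63.8%. Applied ad valorem rate: 7.5% + 63.8% = 71.3%.
Duty = ¥360,852.94 × 71.3% + 2,051 × ¥2.05 = ¥261,492.70.
Total = ¥49,493.38 + ¥74,361.32 + ¥261,492.70 = ¥385,347.40.

¥385,347.40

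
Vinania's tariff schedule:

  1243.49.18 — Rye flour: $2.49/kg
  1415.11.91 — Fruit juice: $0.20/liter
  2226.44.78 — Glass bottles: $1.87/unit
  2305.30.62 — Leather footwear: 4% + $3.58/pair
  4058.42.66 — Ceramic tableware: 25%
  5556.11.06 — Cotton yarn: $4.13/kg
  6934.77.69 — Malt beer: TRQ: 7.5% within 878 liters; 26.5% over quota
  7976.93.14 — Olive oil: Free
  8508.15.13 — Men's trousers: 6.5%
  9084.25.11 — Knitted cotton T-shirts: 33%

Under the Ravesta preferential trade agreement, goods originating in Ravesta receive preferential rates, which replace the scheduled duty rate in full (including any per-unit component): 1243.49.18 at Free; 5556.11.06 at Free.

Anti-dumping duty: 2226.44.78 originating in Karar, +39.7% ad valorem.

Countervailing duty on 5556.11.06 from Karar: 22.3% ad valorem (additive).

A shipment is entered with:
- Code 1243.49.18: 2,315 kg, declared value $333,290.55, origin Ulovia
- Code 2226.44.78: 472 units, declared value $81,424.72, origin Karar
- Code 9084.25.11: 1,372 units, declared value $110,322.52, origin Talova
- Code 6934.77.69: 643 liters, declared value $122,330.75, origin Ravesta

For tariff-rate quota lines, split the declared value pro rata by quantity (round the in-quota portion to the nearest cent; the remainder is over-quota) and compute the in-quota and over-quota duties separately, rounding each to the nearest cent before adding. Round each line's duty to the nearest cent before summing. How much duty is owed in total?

Line 1 (1243.49.18, Ulovia, 2,315 kg, $333,290.55):
Base rate for 1243.49.18 is $2.49/kg.
1243.49.18 has an FTA preferential rate, but origin Ulovia is not Ravesta; base rate stands.
Duty = 2,315 × $2.49 = $5,764.35.
Line 2 (2226.44.78, Karar, 472 units, $81,424.72):
Base rate for 2226.44.78 is $1.87/unit.
Additional duty on 2226.44.78 from Karar: +39.7% ad valorem. Applied ad valorem rate = 39.7%.
Duty = $81,424.72 × 39.7% + 472 × $1.87 = $33,208.25.
Line 3 (9084.25.11, Talova, 1,372 units, $110,322.52):
Base rate for 9084.25.11 is 33%.
Duty = $110,322.52 × 33% = $36,406.43.
Line 4 (6934.77.69, Ravesta, 643 liters, $122,330.75):
Code 6934.77.69 is under a tariff-rate quota (threshold 878 liters). Quantity 643 liters is within the quota, so the in-quota rate 7.5% applies to the full value.
Duty = $122,330.75 × 7.5% = $9,174.81.
Total = $5,764.35 + $33,208.25 + $36,406.43 + $9,174.81 = $84,553.84.

$84,553.84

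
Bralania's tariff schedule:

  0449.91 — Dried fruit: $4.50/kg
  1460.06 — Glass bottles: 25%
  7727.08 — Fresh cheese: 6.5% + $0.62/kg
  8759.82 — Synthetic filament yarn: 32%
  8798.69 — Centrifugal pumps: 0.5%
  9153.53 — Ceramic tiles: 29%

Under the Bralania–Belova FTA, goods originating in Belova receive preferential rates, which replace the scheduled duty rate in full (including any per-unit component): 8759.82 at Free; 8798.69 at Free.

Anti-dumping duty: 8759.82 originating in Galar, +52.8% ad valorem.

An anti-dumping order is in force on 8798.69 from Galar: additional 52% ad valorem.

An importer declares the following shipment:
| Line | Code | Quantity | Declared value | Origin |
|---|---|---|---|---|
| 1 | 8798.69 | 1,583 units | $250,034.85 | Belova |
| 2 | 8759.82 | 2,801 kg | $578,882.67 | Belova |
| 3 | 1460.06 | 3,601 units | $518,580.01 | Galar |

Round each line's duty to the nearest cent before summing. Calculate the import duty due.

$129,645.00

Line 1 (8798.69, Belova, 1,583 units, $250,034.85):
Base rate for 8798.69 is 0.5%.
Origin Belova qualifies under the Bralania–Belova agreement and 8798.69 is covered: preferential rate Free applies instead.
The additional-duty order on 8798.69 targets Galar, not Belova; it does not apply.
Duty = $250,034.85 × 0% = $0.00.
Line 2 (8759.82, Belova, 2,801 kg, $578,882.67):
Base rate for 8759.82 is 32%.
Origin Belova qualifies under the Bralania–Belova agreement and 8759.82 is covered: preferential rate Free applies instead.
The additional-duty order on 8759.82 targets Galar, not Belova; it does not apply.
Duty = $578,882.67 × 0% = $0.00.
Line 3 (1460.06, Galar, 3,601 units, $518,580.01):
Base rate for 1460.06 is 25%.
Duty = $518,580.01 × 25% = $129,645.00.
Total = $0.00 + $0.00 + $129,645.00 = $129,645.00.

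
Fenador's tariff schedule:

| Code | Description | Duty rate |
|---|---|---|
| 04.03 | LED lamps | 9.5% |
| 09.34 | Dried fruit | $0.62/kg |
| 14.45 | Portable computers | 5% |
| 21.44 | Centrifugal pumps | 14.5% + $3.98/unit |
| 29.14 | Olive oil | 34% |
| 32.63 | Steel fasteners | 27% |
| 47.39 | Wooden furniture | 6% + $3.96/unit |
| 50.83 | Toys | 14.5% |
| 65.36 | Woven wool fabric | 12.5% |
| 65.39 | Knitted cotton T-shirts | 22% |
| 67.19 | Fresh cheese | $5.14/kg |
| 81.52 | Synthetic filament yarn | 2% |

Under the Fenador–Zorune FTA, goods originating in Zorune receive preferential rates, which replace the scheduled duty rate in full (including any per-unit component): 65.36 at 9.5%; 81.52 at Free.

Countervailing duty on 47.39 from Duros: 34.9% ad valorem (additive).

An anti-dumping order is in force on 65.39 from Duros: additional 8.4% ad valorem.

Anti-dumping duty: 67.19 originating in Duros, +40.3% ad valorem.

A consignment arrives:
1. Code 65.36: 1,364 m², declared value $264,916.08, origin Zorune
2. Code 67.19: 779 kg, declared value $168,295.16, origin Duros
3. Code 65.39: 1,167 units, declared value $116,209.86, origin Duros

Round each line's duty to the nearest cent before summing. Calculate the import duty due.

Line 1 (65.36, Zorune, 1,364 m², $264,916.08):
Base rate for 65.36 is 12.5%.
Origin Zorune qualifies under the Fenador–Zorune agreement and 65.36 is covered: preferential rate 9.5% applies instead.
Duty = $264,916.08 × 9.5% = $25,167.03.
Line 2 (67.19, Duros, 779 kg, $168,295.16):
Base rate for 67.19 is $5.14/kg.
Additional duty on 67.19 from Duros: +40.3% ad valorem. Applied ad valorem rate = 40.3%.
Duty = $168,295.16 × 40.3% + 779 × $5.14 = $71,827.01.
Line 3 (65.39, Duros, 1,167 units, $116,209.86):
Base rate for 65.39 is 22%.
Additional duty on 65.39 from Duros: +8.4%. Applied ad valorem rate: 22% + 8.4% = 30.4%.
Duty = $116,209.86 × 30.4% = $35,327.80.
Total = $25,167.03 + $71,827.01 + $35,327.80 = $132,321.84.

$132,321.84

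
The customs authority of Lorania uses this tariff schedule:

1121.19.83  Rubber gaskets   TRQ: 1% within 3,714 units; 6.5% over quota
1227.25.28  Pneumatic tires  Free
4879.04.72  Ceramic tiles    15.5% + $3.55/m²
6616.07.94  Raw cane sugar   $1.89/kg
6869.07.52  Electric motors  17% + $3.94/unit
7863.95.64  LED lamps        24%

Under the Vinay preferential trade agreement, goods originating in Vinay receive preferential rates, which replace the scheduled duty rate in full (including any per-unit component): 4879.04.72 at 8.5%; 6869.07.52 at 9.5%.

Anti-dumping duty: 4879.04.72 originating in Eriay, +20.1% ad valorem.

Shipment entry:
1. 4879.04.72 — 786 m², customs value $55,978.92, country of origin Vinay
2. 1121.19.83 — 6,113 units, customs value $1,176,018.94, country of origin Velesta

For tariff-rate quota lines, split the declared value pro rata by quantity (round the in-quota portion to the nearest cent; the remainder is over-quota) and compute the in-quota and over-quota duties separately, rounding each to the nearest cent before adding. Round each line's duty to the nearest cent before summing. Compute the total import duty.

$41,901.98

Line 1 (4879.04.72, Vinay, 786 m², $55,978.92):
Base rate for 4879.04.72 is 15.5% + $3.55/m².
Origin Vinay qualifies under the Lorania–Vinay agreement and 4879.04.72 is covered: preferential rate 8.5% applies instead.
The additional-duty order on 4879.04.72 targets Eriay, not Vinay; it does not apply.
Duty = $55,978.92 × 8.5% = $4,758.21.
Line 2 (1121.19.83, Velesta, 6,113 units, $1,176,018.94):
Code 1121.19.83 is under a tariff-rate quota (threshold 3,714 units). In-quota: 3,714 units at 1%; over-quota: 2,399 units at 6.5%.
Pro-rata value split: in-quota = $1,176,018.94 × 3,714/6,113 = $714,499.32; over-quota = $1,176,018.94 − $714,499.32 = $461,519.62.
In-quota duty = $714,499.32 × 1% = $7,144.99. Over-quota duty = $461,519.62 × 6.5% = $29,998.78.
Line duty = $7,144.99 + $29,998.78 = $37,143.77.
Total = $4,758.21 + $37,143.77 = $41,901.98.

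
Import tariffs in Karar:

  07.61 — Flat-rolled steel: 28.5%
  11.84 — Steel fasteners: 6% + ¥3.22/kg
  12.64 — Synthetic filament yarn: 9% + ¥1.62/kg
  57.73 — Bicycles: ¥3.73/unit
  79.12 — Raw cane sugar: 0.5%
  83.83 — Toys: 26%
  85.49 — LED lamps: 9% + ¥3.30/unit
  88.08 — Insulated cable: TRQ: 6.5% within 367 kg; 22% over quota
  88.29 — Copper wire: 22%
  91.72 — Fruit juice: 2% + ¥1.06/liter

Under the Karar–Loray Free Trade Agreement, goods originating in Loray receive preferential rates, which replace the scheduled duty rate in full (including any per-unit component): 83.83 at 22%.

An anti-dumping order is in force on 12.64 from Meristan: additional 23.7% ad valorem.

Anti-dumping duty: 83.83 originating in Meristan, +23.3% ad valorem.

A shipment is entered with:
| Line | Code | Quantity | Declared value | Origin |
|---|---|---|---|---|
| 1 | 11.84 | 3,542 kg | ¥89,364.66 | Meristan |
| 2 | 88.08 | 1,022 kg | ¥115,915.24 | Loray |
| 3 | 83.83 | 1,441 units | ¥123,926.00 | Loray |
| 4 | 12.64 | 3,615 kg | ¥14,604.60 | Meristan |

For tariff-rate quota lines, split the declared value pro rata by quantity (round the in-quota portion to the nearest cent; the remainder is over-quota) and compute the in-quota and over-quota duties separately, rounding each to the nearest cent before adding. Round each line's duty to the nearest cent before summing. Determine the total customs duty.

Line 1 (11.84, Meristan, 3,542 kg, ¥89,364.66):
Base rate for 11.84 is 6% + ¥3.22/kg.
Duty = ¥89,364.66 × 6% + 3,542 × ¥3.22 = ¥16,767.12.
Line 2 (88.08, Loray, 1,022 kg, ¥115,915.24):
Code 88.08 is under a tariff-rate quota (threshold 367 kg). In-quota: 367 kg at 6.5%; over-quota: 655 kg at 22%.
Pro-rata value split: in-quota = ¥115,915.24 × 367/1,022 = ¥41,625.14; over-quota = ¥115,915.24 − ¥41,625.14 = ¥74,290.10.
In-quota duty = ¥41,625.14 × 6.5% = ¥2,705.63. Over-quota duty = ¥74,290.10 × 22% = ¥16,343.82.
Line duty = ¥2,705.63 + ¥16,343.82 = ¥19,049.45.
Line 3 (83.83, Loray, 1,441 units, ¥123,926.00):
Base rate for 83.83 is 26%.
Origin Loray qualifies under the Karar–Loray agreement and 83.83 is covered: preferential rate 22% applies instead.
The additional-duty order on 83.83 targets Meristan, not Loray; it does not apply.
Duty = ¥123,926.00 × 22% = ¥27,263.72.
Line 4 (12.64, Meristan, 3,615 kg, ¥14,604.60):
Base rate for 12.64 is 9% + ¥1.62/kg.
Additional duty on 12.64 from Meristan: +23.7%. Applied ad valorem rate: 9% + 23.7% = 32.7%.
Duty = ¥14,604.60 × 32.7% + 3,615 × ¥1.62 = ¥10,632.00.
Total = ¥16,767.12 + ¥19,049.45 + ¥27,263.72 + ¥10,632.00 = ¥73,712.29.

¥73,712.29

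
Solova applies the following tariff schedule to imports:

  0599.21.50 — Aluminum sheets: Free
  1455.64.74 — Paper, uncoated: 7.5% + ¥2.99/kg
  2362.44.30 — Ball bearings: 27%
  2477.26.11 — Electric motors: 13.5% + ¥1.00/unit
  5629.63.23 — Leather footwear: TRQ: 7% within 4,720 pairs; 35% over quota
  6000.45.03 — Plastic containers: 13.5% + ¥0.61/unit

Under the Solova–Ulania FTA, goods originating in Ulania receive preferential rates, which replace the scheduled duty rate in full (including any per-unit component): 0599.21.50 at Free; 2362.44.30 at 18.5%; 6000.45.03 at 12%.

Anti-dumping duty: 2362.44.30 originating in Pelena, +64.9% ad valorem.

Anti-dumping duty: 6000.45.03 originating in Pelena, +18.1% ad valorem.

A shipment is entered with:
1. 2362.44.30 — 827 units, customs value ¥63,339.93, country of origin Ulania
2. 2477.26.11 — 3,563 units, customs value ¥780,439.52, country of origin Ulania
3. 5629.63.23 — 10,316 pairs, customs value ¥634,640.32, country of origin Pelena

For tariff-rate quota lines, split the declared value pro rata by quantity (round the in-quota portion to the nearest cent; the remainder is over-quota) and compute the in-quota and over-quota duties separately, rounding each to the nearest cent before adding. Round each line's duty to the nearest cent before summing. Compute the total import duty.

¥261,459.51

Line 1 (2362.44.30, Ulania, 827 units, ¥63,339.93):
Base rate for 2362.44.30 is 27%.
Origin Ulania qualifies under the Solova–Ulania agreement and 2362.44.30 is covered: preferential rate 18.5% applies instead.
The additional-duty order on 2362.44.30 targets Pelena, not Ulania; it does not apply.
Duty = ¥63,339.93 × 18.5% = ¥11,717.89.
Line 2 (2477.26.11, Ulania, 3,563 units, ¥780,439.52):
Base rate for 2477.26.11 is 13.5% + ¥1.00/unit.
Origin Ulania is the FTA partner but 2477.26.11 is not on the preference list; base rate stands.
Duty = ¥780,439.52 × 13.5% + 3,563 × ¥1.00 = ¥108,922.34.
Line 3 (5629.63.23, Pelena, 10,316 pairs, ¥634,640.32):
Code 5629.63.23 is under a tariff-rate quota (threshold 4,720 pairs). In-quota: 4,720 pairs at 7%; over-quota: 5,596 pairs at 35%.
Pro-rata value split: in-quota = ¥634,640.32 × 4,720/10,316 = ¥290,374.40; over-quota = ¥634,640.32 − ¥290,374.40 = ¥344,265.92.
In-quota duty = ¥290,374.40 × 7% = ¥20,326.21. Over-quota duty = ¥344,265.92 × 35% = ¥120,493.07.
Line duty = ¥20,326.21 + ¥120,493.07 = ¥140,819.28.
Total = ¥11,717.89 + ¥108,922.34 + ¥140,819.28 = ¥261,459.51.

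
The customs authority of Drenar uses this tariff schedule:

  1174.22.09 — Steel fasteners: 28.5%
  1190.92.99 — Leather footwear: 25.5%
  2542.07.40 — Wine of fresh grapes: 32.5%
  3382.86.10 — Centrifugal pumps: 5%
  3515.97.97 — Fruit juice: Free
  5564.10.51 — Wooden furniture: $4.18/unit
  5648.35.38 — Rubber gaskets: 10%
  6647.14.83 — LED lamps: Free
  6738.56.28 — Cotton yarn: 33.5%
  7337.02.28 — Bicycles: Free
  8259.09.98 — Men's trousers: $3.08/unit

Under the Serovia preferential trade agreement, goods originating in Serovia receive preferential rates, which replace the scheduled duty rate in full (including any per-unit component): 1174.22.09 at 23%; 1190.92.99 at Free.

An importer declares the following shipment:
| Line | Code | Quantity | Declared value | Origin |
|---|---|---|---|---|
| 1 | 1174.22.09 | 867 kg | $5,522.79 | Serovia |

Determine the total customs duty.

Line 1 (1174.22.09, Serovia, 867 kg, $5,522.79):
Base rate for 1174.22.09 is 28.5%.
Origin Serovia qualifies under the Drenar–Serovia agreement and 1174.22.09 is covered: preferential rate 23% applies instead.
Duty = $5,522.79 × 23% = $1,270.24.

$1,270.24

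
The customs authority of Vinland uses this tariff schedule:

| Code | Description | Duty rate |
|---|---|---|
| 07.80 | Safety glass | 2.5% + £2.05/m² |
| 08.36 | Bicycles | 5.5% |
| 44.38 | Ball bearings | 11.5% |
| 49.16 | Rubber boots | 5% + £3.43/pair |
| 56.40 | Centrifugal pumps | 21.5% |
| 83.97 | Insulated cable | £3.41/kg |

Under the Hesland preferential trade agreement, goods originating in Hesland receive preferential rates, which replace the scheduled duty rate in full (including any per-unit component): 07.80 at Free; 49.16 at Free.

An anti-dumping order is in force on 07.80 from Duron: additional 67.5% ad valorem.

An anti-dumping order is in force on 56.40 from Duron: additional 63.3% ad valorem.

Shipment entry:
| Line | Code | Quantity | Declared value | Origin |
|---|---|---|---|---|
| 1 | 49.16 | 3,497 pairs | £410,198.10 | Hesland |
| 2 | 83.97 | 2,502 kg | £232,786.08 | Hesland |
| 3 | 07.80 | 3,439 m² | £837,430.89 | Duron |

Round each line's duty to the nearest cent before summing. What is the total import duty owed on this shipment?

£601,783.39

Line 1 (49.16, Hesland, 3,497 pairs, £410,198.10):
Base rate for 49.16 is 5% + £3.43/pair.
Origin Hesland qualifies under the Vinland–Hesland agreement and 49.16 is covered: preferential rate Free applies instead.
Duty = £410,198.10 × 0% = £0.00.
Line 2 (83.97, Hesland, 2,502 kg, £232,786.08):
Base rate for 83.97 is £3.41/kg.
Origin Hesland is the FTA partner but 83.97 is not on the preference list; base rate stands.
Duty = 2,502 × £3.41 = £8,531.82.
Line 3 (07.80, Duron, 3,439 m², £837,430.89):
Base rate for 07.80 is 2.5% + £2.05/m².
07.80 has an FTA preferential rate, but origin Duron is not Hesland; base rate stands.
Additional duty on 07.80 from Duron: +67.5%. Applied ad valorem rate: 2.5% + 67.5% = 70%.
Duty = £837,430.89 × 70% + 3,439 × £2.05 = £593,251.57.
Total = £0.00 + £8,531.82 + £593,251.57 = £601,783.39.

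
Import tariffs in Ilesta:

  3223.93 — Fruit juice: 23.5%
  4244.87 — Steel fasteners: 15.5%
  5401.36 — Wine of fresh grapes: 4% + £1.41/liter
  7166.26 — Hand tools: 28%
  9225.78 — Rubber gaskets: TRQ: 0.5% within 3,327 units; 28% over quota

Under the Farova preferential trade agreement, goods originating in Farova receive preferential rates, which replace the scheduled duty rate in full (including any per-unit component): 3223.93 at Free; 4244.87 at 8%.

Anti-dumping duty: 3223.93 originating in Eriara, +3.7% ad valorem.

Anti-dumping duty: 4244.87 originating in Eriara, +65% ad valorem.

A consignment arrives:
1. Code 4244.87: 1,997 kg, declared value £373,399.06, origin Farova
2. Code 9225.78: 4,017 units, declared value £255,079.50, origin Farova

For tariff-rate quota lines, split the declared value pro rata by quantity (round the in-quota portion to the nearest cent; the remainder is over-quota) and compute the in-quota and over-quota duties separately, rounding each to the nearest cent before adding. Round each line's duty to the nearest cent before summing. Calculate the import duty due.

Line 1 (4244.87, Farova, 1,997 kg, £373,399.06):
Base rate for 4244.87 is 15.5%.
Origin Farova qualifies under the Ilesta–Farova agreement and 4244.87 is covered: preferential rate 8% applies instead.
The additional-duty order on 4244.87 targets Eriara, not Farova; it does not apply.
Duty = £373,399.06 × 8% = £29,871.92.
Line 2 (9225.78, Farova, 4,017 units, £255,079.50):
Code 9225.78 is under a tariff-rate quota (threshold 3,327 units). In-quota: 3,327 units at 0.5%; over-quota: 690 units at 28%.
Pro-rata value split: in-quota = £255,079.50 × 3,327/4,017 = £211,264.50; over-quota = £255,079.50 − £211,264.50 = £43,815.00.
In-quota duty = £211,264.50 × 0.5% = £1,056.32. Over-quota duty = £43,815.00 × 28% = £12,268.20.
Line duty = £1,056.32 + £12,268.20 = £13,324.52.
Total = £29,871.92 + £13,324.52 = £43,196.44.

£43,196.44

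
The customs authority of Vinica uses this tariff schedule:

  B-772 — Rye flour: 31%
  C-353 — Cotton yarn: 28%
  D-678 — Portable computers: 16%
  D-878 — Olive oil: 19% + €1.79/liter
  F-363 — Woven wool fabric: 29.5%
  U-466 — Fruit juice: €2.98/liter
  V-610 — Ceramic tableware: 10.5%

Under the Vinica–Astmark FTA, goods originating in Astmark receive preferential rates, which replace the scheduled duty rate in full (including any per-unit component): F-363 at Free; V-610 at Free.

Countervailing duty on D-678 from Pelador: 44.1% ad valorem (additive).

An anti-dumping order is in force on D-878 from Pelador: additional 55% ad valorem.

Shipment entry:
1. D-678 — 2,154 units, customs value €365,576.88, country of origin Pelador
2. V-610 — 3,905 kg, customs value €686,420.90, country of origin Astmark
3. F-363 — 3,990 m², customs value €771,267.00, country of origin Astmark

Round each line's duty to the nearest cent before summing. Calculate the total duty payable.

Line 1 (D-678, Pelador, 2,154 units, €365,576.88):
Base rate for D-678 is 16%.
Additional duty on D-678 from Pelador: +44.1%. Applied ad valorem rate: 16% + 44.1% = 60.1%.
Duty = €365,576.88 × 60.1% = €219,711.70.
Line 2 (V-610, Astmark, 3,905 kg, €686,420.90):
Base rate for V-610 is 10.5%.
Origin Astmark qualifies under the Vinica–Astmark agreement and V-610 is covered: preferential rate Free applies instead.
Duty = €686,420.90 × 0% = €0.00.
Line 3 (F-363, Astmark, 3,990 m², €771,267.00):
Base rate for F-363 is 29.5%.
Origin Astmark qualifies under the Vinica–Astmark agreement and F-363 is covered: preferential rate Free applies instead.
Duty = €771,267.00 × 0% = €0.00.
Total = €219,711.70 + €0.00 + €0.00 = €219,711.70.

€219,711.70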